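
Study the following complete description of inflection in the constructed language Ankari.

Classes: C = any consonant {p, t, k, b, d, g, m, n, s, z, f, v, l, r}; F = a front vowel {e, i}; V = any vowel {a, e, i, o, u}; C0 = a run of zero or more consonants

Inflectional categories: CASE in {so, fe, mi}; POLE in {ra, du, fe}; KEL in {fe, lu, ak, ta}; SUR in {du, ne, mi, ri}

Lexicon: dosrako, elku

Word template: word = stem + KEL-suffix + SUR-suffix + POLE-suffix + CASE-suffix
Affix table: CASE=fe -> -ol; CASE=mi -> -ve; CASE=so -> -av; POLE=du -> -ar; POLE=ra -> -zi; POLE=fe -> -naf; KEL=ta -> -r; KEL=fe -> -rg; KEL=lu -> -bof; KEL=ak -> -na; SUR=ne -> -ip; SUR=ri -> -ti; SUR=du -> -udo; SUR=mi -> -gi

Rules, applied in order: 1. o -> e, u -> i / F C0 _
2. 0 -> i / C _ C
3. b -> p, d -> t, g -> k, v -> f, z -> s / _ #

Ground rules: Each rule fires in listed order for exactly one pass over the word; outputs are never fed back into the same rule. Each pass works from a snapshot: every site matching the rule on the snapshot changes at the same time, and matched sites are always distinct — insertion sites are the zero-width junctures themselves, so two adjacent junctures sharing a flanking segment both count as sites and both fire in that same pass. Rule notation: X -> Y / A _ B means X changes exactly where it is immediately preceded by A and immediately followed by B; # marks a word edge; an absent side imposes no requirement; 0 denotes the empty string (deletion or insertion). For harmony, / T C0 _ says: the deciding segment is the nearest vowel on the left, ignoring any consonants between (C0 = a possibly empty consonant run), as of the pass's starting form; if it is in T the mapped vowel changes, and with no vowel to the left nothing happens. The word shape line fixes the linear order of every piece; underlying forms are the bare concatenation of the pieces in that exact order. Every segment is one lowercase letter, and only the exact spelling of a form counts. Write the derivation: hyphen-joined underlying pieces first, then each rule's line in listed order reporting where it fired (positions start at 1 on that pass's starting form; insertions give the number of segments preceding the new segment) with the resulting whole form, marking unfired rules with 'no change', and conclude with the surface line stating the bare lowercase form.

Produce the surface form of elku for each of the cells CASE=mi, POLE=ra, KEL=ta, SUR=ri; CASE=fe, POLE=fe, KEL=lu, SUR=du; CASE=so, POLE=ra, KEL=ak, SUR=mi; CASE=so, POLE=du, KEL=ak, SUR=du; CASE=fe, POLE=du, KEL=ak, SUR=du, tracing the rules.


cell CASE=mi, POLE=ra, KEL=ta, SUR=ri:
underlying: elku-r-ti-zi-ve
1. o -> e, u -> i / F C0 _: fires at position(s) 4: elkirtizive
2. 0 -> i / C _ C: inserts after position(s) 2, 5: elikiritizive
3. b -> p, d -> t, g -> k, v -> f, z -> s / _ #: no change
surface: elikiritizive

cell CASE=fe, POLE=fe, KEL=lu, SUR=du:
underlying: elku-bof-udo-naf-ol
1. o -> e, u -> i / F C0 _: fires at position(s) 4: elkibofudonafol
2. 0 -> i / C _ C: inserts after position(s) 2: elikibofudonafol
3. b -> p, d -> t, g -> k, v -> f, z -> s / _ #: no change
surface: elikibofudonafol

cell CASE=so, POLE=ra, KEL=ak, SUR=mi:
underlying: elku-na-gi-zi-av
1. o -> e, u -> i / F C0 _: fires at position(s) 4: elkinagiziav
2. 0 -> i / C _ C: inserts after position(s) 2: elikinagiziav
3. b -> p, d -> t, g -> k, v -> f, z -> s / _ #: fires at position(s) 13: elikinagiziaf
surface: elikinagiziaf

cell CASE=so, POLE=du, KEL=ak, SUR=du:
underlying: elku-na-udo-ar-av
1. o -> e, u -> i / F C0 _: fires at position(s) 4: elkinaudoarav
2. 0 -> i / C _ C: inserts after position(s) 2: elikinaudoarav
3. b -> p, d -> t, g -> k, v -> f, z -> s / _ #: fires at position(s) 14: elikinaudoaraf
surface: elikinaudoaraf

cell CASE=fe, POLE=du, KEL=ak, SUR=du:
underlying: elku-na-udo-ar-ol
1. o -> e, u -> i / F C0 _: fires at position(s) 4: elkinaudoarol
2. 0 -> i / C _ C: inserts after position(s) 2: elikinaudoarol
3. b -> p, d -> t, g -> k, v -> f, z -> s / _ #: no change
surface: elikinaudoarol


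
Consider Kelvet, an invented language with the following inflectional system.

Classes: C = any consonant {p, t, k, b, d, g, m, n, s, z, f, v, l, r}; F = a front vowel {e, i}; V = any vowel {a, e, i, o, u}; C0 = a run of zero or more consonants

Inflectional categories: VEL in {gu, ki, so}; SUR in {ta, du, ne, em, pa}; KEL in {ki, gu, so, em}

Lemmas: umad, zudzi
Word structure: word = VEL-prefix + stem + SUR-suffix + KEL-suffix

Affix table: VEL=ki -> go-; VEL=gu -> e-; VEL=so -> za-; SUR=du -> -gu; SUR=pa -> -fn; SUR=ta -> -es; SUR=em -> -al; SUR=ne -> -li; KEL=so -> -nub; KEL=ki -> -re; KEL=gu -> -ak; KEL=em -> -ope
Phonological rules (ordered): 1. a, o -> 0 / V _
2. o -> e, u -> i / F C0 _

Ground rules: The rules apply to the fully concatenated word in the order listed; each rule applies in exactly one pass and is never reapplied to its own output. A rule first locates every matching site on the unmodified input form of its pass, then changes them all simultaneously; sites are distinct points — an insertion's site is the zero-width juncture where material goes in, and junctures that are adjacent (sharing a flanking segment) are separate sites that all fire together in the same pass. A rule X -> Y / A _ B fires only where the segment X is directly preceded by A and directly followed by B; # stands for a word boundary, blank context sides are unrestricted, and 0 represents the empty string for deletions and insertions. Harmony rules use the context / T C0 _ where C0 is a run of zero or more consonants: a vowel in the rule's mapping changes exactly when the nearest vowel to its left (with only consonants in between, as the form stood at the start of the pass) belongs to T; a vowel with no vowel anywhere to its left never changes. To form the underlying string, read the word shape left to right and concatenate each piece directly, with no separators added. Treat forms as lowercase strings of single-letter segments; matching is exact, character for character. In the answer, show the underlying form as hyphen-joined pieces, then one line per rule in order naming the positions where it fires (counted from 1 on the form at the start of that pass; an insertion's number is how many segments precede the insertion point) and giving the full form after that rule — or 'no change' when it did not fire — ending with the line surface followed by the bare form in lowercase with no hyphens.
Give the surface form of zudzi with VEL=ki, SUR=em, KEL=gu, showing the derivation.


underlying: go-zudzi-al-ak
1. a, o -> 0 / V _: fires at position(s) 8: gozudzilak
2. o -> e, u -> i / F C0 _: no change
surface: gozudzilak


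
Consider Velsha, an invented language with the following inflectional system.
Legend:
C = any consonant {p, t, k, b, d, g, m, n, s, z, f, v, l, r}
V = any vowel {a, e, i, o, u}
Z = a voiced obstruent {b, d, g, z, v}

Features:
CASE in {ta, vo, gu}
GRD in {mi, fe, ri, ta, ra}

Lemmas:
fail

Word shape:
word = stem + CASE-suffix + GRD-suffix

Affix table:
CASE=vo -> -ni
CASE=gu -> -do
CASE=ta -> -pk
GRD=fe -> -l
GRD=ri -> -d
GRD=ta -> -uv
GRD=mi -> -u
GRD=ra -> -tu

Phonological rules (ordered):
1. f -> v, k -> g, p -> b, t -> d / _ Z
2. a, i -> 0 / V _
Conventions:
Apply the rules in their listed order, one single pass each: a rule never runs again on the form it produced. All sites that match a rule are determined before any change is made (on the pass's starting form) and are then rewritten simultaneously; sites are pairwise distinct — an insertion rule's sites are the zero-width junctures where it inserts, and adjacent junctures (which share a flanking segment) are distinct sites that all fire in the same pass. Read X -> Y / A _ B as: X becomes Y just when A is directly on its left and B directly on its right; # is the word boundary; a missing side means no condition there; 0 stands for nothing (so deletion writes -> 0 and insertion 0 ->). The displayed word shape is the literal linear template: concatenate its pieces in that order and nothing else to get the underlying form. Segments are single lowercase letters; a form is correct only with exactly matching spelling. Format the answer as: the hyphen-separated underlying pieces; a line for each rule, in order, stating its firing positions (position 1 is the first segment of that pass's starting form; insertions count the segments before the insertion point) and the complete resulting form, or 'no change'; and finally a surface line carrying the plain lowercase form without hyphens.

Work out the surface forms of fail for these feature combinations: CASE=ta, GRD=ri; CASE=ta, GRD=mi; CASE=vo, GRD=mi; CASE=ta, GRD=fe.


cell CASE=ta, GRD=ri:
underlying: fail-pk-d
1. f -> v, k -> g, p -> b, t -> d / _ Z: fires at position(s) 6: failpgd
2. a, i -> 0 / V _: fires at position(s) 3: falpgd
surface: falpgd

cell CASE=ta, GRD=mi:
underlying: fail-pk-u
1. f -> v, k -> g, p -> b, t -> d / _ Z: no change
2. a, i -> 0 / V _: fires at position(s) 3: falpku
surface: falpku

cell CASE=vo, GRD=mi:
underlying: fail-ni-u
1. f -> v, k -> g, p -> b, t -> d / _ Z: no change
2. a, i -> 0 / V _: fires at position(s) 3: falniu
surface: falniu

cell CASE=ta, GRD=fe:
underlying: fail-pk-l
1. f -> v, k -> g, p -> b, t -> d / _ Z: no change
2. a, i -> 0 / V _: fires at position(s) 3: falpkl
surface: falpkl


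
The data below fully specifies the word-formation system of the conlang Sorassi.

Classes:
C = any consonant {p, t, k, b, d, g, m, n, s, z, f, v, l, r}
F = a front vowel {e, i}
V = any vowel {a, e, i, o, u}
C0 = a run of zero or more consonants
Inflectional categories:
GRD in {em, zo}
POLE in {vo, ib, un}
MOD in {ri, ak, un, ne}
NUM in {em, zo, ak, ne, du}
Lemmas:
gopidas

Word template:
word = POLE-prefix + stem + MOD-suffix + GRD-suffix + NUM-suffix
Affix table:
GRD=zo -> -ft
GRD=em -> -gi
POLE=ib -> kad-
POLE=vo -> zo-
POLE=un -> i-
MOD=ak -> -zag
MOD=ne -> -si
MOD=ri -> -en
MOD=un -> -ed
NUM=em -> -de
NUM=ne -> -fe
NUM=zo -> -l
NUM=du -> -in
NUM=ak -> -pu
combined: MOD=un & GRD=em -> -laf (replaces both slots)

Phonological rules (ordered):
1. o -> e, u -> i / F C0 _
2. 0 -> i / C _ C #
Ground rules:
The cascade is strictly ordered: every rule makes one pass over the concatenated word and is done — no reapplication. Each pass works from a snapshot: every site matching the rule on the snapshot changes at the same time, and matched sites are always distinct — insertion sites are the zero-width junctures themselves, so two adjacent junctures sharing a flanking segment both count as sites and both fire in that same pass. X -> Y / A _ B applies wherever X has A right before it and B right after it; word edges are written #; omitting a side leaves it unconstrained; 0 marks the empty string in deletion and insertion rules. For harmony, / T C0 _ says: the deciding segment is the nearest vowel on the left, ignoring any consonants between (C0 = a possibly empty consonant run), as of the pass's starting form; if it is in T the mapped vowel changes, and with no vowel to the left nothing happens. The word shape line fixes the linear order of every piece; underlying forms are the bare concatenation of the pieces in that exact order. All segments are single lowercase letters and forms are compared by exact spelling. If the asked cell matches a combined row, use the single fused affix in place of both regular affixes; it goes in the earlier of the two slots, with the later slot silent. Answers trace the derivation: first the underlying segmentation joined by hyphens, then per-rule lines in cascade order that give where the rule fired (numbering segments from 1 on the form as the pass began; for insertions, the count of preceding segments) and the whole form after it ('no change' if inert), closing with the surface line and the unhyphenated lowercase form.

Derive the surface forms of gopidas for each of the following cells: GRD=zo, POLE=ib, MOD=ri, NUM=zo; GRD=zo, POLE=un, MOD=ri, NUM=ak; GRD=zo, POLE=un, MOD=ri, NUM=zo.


cell GRD=zo, POLE=ib, MOD=ri, NUM=zo:
underlying: kad-gopidas-en-ft-l
1. o -> e, u -> i / F C0 _: no change
2. 0 -> i / C _ C #: inserts after position(s) 14: kadgopidasenftil
surface: kadgopidasenftil

cell GRD=zo, POLE=un, MOD=ri, NUM=ak:
underlying: i-gopidas-en-ft-pu
1. o -> e, u -> i / F C0 _: fires at position(s) 3, 14: igepidasenftpi
2. 0 -> i / C _ C #: no change
surface: igepidasenftpi

cell GRD=zo, POLE=un, MOD=ri, NUM=zo:
underlying: i-gopidas-en-ft-l
1. o -> e, u -> i / F C0 _: fires at position(s) 3: igepidasenftl
2. 0 -> i / C _ C #: inserts after position(s) 12: igepidasenftil
surface: igepidasenftil


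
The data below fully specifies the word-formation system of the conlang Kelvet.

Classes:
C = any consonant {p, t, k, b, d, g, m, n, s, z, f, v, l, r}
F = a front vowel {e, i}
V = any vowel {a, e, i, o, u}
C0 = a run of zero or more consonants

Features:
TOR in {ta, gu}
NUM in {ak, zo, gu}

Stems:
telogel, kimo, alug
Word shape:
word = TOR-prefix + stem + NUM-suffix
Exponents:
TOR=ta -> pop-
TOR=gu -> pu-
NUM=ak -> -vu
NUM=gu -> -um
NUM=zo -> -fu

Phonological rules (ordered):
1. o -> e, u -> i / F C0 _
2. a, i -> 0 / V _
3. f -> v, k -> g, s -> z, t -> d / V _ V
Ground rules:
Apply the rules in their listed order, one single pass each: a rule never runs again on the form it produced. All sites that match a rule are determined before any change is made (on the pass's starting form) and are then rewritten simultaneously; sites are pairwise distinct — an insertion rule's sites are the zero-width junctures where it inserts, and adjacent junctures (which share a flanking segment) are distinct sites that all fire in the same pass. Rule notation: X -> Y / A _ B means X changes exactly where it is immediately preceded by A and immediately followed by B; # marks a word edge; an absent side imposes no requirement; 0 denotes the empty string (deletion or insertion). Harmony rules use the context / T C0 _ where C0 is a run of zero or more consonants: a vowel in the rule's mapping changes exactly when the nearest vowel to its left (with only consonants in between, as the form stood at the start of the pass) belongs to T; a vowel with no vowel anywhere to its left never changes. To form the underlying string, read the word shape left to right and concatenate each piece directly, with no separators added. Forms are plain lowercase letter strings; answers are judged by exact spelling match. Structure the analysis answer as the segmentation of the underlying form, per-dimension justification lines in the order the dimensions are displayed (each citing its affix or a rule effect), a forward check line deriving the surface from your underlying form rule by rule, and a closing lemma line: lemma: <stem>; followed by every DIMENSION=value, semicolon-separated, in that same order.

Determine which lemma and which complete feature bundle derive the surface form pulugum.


underlying: pu-alug-um
TOR=gu - signalled by the affix pu-
NUM=gu - signalled by the affix -um
check: pualugum -> pualugum -> pulugum -> pulugum
lemma: alug; TOR=gu; NUM=gu


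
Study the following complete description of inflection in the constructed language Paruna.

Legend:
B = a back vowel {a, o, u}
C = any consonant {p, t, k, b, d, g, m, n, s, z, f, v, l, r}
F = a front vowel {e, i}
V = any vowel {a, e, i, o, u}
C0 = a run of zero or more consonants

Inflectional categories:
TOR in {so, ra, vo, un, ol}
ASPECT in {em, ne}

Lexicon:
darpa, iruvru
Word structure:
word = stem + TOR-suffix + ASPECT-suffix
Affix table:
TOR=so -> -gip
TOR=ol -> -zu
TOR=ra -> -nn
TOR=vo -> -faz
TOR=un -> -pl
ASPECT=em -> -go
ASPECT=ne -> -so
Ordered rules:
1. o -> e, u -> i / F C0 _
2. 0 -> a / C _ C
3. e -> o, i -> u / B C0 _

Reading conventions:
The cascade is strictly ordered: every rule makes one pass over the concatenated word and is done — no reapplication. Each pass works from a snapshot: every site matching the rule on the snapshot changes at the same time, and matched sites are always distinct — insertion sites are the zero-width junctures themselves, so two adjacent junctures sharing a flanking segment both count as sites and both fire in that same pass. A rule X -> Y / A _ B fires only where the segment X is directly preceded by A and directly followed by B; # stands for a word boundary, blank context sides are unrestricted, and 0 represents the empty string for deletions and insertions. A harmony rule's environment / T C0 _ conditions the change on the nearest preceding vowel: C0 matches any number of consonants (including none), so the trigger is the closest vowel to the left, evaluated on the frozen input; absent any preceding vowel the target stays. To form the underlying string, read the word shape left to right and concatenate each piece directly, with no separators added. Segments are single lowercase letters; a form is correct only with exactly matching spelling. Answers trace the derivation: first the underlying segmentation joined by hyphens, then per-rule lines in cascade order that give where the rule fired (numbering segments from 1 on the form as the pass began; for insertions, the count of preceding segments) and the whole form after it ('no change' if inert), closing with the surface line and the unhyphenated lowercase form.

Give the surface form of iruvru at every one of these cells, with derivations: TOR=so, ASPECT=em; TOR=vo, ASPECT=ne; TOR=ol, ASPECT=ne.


cell TOR=so, ASPECT=em:
underlying: iruvru-gip-go
1. o -> e, u -> i / F C0 _: fires at position(s) 3, 11: irivrugipge
2. 0 -> a / C _ C: inserts after position(s) 4, 9: irivarugipage
3. e -> o, i -> u / B C0 _: fires at position(s) 9, 13: irivarugupago
surface: irivarugupago

cell TOR=vo, ASPECT=ne:
underlying: iruvru-faz-so
1. o -> e, u -> i / F C0 _: fires at position(s) 3: irivrufazso
2. 0 -> a / C _ C: inserts after position(s) 4, 9: irivarufazaso
3. e -> o, i -> u / B C0 _: no change
surface: irivarufazaso

cell TOR=ol, ASPECT=ne:
underlying: iruvru-zu-so
1. o -> e, u -> i / F C0 _: fires at position(s) 3: irivruzuso
2. 0 -> a / C _ C: inserts after position(s) 4: irivaruzuso
3. e -> o, i -> u / B C0 _: no change
surface: irivaruzuso


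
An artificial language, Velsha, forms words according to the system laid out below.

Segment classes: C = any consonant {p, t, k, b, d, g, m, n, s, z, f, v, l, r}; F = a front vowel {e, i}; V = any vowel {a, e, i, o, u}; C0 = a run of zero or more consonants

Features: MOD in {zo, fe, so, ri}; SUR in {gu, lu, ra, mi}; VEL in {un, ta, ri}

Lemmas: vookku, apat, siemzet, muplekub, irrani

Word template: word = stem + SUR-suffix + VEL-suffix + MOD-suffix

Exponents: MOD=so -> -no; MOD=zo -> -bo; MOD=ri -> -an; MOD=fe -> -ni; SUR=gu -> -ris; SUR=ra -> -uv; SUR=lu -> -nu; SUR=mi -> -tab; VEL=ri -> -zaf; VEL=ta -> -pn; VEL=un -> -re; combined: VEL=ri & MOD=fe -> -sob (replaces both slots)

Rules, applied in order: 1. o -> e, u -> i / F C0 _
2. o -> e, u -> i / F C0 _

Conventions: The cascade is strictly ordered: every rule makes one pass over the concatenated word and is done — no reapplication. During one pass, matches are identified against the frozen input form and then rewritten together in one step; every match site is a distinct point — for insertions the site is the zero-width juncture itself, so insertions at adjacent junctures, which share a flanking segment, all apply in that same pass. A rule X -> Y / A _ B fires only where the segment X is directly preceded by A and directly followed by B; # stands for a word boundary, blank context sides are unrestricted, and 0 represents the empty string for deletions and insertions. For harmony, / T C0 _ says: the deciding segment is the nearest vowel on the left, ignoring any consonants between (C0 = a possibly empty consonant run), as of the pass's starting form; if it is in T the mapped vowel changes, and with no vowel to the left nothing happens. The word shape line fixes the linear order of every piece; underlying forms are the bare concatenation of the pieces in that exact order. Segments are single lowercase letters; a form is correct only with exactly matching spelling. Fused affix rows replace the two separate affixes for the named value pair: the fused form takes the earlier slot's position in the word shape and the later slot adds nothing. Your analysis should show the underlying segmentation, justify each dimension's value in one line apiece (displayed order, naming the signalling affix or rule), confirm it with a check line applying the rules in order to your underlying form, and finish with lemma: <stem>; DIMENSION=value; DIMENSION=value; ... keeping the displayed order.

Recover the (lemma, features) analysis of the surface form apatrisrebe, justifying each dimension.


underlying: apat-ris-re-bo
MOD=zo - signalled by the affix -bo
SUR=gu - signalled by the affix -ris
VEL=un - signalled by the affix -re
check: apatrisrebo -> apatrisrebe -> apatrisrebe
lemma: apat; MOD=zo; SUR=gu; VEL=un


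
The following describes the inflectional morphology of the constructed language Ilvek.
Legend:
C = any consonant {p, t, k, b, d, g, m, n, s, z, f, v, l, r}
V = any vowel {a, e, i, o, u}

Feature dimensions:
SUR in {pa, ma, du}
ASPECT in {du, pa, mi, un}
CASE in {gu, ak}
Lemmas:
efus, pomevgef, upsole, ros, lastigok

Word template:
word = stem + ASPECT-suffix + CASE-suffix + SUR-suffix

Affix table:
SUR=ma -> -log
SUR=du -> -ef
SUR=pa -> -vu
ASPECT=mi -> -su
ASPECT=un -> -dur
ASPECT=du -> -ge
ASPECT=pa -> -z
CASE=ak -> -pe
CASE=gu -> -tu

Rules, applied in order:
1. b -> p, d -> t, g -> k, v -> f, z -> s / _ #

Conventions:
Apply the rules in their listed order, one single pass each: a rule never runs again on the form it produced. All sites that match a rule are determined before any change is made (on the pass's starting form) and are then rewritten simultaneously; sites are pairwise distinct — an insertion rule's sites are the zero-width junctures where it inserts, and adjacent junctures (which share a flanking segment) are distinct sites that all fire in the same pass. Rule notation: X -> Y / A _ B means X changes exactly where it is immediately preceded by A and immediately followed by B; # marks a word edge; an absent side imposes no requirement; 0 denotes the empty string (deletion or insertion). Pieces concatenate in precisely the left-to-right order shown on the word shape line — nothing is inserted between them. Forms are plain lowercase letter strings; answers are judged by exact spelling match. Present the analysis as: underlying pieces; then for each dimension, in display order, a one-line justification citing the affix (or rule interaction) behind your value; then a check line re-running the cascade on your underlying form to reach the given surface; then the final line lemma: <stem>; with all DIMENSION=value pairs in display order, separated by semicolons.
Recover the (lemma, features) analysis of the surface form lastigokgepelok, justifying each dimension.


underlying: lastigok-ge-pe-log
SUR=ma - signalled by the affix -log
ASPECT=du - signalled by the affix -ge
CASE=ak - signalled by the affix -pe
check: lastigokgepelog -> lastigokgepelok
lemma: lastigok; SUR=ma; ASPECT=du; CASE=ak


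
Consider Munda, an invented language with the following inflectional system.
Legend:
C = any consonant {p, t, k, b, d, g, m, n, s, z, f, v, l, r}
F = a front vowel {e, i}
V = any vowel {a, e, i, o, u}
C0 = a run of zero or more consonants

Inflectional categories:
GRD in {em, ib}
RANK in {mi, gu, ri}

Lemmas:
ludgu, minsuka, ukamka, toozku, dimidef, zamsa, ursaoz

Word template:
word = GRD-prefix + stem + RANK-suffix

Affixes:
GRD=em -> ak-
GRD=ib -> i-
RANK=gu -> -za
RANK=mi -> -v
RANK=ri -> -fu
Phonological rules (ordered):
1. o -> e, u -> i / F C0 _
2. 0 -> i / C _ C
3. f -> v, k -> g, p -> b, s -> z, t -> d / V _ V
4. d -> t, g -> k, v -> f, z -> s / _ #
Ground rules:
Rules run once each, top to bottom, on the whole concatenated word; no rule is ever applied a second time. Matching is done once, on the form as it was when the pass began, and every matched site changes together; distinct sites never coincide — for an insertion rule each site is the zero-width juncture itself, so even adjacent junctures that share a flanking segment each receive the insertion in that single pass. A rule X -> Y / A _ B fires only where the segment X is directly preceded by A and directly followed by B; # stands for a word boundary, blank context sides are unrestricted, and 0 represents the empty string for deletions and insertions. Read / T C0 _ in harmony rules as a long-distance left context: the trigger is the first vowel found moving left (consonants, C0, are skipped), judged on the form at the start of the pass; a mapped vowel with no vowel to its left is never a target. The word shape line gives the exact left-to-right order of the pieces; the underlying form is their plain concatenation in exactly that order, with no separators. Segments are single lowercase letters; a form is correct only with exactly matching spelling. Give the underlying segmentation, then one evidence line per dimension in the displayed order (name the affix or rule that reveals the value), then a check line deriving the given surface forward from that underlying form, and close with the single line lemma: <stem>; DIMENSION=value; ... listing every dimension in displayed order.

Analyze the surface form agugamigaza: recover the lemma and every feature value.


underlying: ak-ukamka-za
GRD=em - signalled by the affix ak-
RANK=gu - signalled by the affix -za
check: akukamkaza -> akukamkaza -> akukamikaza -> agugamigaza -> agugamigaza
lemma: ukamka; GRD=em; RANK=gu


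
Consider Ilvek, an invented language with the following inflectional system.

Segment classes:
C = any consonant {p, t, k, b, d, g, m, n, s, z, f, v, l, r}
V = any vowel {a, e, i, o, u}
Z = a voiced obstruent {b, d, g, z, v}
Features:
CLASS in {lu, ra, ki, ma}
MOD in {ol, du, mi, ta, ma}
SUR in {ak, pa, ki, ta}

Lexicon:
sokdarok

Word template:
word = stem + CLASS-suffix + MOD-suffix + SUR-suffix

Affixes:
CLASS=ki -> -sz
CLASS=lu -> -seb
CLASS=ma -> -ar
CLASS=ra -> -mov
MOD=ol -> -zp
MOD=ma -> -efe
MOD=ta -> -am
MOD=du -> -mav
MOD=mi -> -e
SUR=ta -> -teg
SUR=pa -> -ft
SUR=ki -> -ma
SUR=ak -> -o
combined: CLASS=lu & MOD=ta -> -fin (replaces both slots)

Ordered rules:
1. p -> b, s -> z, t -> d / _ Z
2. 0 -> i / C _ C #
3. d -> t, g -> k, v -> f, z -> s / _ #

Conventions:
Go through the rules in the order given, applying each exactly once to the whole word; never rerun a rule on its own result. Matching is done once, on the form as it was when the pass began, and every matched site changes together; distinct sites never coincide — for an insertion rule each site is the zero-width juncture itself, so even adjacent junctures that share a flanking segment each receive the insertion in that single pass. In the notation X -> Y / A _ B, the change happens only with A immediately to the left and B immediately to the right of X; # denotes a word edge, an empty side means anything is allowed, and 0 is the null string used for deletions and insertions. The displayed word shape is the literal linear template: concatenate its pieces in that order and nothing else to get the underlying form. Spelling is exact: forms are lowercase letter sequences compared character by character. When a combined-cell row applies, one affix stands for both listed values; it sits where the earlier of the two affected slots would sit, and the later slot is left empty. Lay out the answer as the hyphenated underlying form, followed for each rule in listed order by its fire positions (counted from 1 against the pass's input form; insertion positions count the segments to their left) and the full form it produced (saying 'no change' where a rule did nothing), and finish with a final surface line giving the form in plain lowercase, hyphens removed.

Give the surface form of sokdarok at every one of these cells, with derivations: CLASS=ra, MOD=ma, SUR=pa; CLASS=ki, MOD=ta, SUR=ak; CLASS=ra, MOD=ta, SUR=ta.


cell CLASS=ra, MOD=ma, SUR=pa:
underlying: sokdarok-mov-efe-ft
1. p -> b, s -> z, t -> d / _ Z: no change
2. 0 -> i / C _ C #: inserts after position(s) 15: sokdarokmovefefit
3. d -> t, g -> k, v -> f, z -> s / _ #: no change
surface: sokdarokmovefefit

cell CLASS=ki, MOD=ta, SUR=ak:
underlying: sokdarok-sz-am-o
1. p -> b, s -> z, t -> d / _ Z: fires at position(s) 9: sokdarokzzamo
2. 0 -> i / C _ C #: no change
3. d -> t, g -> k, v -> f, z -> s / _ #: no change
surface: sokdarokzzamo

cell CLASS=ra, MOD=ta, SUR=ta:
underlying: sokdarok-mov-am-teg
1. p -> b, s -> z, t -> d / _ Z: no change
2. 0 -> i / C _ C #: no change
3. d -> t, g -> k, v -> f, z -> s / _ #: fires at position(s) 16: sokdarokmovamtek
surface: sokdarokmovamtek


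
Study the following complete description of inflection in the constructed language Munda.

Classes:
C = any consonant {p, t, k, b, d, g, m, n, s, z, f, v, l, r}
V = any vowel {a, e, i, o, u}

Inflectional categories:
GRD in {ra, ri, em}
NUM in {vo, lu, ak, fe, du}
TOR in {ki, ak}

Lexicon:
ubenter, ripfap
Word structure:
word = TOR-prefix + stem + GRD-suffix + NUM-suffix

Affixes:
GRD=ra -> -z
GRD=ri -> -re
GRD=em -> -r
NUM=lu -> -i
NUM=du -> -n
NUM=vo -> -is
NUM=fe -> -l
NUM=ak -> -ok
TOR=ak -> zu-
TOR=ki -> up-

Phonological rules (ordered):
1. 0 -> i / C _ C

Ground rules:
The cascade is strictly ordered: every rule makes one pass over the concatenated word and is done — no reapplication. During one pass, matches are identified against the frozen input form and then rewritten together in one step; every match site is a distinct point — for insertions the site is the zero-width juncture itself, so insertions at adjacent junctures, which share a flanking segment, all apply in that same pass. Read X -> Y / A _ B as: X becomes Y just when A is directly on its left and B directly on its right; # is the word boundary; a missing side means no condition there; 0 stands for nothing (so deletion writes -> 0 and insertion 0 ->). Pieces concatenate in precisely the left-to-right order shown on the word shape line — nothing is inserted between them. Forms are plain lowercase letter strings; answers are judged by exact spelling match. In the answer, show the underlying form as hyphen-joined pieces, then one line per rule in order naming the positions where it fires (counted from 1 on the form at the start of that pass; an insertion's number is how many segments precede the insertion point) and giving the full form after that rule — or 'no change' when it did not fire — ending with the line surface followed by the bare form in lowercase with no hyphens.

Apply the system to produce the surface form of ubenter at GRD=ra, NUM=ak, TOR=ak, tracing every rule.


underlying: zu-ubenter-z-ok
1. 0 -> i / C _ C: inserts after position(s) 6, 9: zuubeniterizok
surface: zuubeniterizok


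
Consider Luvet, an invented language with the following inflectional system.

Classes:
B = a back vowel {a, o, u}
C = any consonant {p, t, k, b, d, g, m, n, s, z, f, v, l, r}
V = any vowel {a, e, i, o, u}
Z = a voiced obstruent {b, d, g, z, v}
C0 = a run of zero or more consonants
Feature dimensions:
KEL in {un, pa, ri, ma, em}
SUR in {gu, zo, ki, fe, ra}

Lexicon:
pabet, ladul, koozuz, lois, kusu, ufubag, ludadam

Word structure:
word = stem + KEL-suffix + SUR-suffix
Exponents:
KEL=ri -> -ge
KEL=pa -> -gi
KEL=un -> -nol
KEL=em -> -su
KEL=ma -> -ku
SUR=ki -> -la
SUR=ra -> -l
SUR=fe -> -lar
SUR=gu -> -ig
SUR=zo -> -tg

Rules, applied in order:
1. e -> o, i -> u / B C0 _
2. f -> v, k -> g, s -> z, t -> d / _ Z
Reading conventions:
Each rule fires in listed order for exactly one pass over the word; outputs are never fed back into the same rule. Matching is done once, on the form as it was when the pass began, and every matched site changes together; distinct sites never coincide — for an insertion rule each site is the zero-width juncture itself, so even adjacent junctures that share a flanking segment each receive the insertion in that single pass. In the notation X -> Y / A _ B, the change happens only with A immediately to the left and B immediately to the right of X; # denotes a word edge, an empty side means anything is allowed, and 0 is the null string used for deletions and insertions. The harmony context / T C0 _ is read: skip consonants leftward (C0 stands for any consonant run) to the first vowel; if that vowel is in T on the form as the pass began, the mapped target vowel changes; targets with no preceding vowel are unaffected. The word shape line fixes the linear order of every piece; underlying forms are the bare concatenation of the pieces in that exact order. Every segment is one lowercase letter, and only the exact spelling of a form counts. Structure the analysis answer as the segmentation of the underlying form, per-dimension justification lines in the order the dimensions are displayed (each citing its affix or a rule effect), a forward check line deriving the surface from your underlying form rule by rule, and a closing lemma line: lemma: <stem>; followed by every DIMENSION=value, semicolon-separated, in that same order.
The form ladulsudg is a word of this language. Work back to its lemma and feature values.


underlying: ladul-su-tg
KEL=em - signalled by the affix -su
SUR=zo - signalled by the affix -tg
check: ladulsutg -> ladulsutg -> ladulsudg
lemma: ladul; KEL=em; SUR=zo


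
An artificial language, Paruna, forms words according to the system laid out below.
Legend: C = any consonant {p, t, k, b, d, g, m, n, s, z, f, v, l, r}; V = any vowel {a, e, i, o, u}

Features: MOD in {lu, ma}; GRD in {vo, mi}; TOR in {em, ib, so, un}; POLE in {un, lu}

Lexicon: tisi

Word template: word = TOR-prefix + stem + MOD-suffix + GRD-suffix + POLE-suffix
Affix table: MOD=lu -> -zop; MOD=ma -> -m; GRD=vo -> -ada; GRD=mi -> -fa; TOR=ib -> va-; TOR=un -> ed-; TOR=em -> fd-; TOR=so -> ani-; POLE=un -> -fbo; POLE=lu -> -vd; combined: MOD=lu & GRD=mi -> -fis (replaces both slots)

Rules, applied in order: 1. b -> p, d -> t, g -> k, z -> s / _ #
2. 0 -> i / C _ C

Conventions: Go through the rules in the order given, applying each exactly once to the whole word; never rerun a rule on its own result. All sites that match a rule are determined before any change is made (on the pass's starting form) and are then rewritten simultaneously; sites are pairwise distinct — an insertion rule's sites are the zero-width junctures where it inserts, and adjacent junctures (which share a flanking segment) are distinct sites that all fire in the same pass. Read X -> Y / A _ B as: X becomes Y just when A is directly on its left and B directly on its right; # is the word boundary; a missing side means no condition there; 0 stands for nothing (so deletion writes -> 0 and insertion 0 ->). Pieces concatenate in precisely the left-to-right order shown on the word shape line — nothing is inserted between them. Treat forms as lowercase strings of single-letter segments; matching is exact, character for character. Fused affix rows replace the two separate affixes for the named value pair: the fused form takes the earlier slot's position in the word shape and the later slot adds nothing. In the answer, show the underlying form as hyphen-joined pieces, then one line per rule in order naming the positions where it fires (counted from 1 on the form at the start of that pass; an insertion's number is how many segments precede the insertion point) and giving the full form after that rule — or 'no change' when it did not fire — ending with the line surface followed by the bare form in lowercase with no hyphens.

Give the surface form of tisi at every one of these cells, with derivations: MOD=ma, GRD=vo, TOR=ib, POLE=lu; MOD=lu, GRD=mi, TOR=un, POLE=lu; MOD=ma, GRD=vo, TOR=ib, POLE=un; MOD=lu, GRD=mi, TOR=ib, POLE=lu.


cell MOD=ma, GRD=vo, TOR=ib, POLE=lu:
underlying: va-tisi-m-ada-vd
1. b -> p, d -> t, g -> k, z -> s / _ #: fires at position(s) 12: vatisimadavt
2. 0 -> i / C _ C: inserts after position(s) 11: vatisimadavit
surface: vatisimadavit

cell MOD=lu, GRD=mi, TOR=un, POLE=lu:
underlying: ed-tisi-fis-vd
1. b -> p, d -> t, g -> k, z -> s / _ #: fires at position(s) 11: edtisifisvt
2. 0 -> i / C _ C: inserts after position(s) 2, 9, 10: editisifisivit
surface: editisifisivit

cell MOD=ma, GRD=vo, TOR=ib, POLE=un:
underlying: va-tisi-m-ada-fbo
1. b -> p, d -> t, g -> k, z -> s / _ #: no change
2. 0 -> i / C _ C: inserts after position(s) 11: vatisimadafibo
surface: vatisimadafibo

cell MOD=lu, GRD=mi, TOR=ib, POLE=lu:
underlying: va-tisi-fis-vd
1. b -> p, d -> t, g -> k, z -> s / _ #: fires at position(s) 11: vatisifisvt
2. 0 -> i / C _ C: inserts after position(s) 9, 10: vatisifisivit
surface: vatisifisivit


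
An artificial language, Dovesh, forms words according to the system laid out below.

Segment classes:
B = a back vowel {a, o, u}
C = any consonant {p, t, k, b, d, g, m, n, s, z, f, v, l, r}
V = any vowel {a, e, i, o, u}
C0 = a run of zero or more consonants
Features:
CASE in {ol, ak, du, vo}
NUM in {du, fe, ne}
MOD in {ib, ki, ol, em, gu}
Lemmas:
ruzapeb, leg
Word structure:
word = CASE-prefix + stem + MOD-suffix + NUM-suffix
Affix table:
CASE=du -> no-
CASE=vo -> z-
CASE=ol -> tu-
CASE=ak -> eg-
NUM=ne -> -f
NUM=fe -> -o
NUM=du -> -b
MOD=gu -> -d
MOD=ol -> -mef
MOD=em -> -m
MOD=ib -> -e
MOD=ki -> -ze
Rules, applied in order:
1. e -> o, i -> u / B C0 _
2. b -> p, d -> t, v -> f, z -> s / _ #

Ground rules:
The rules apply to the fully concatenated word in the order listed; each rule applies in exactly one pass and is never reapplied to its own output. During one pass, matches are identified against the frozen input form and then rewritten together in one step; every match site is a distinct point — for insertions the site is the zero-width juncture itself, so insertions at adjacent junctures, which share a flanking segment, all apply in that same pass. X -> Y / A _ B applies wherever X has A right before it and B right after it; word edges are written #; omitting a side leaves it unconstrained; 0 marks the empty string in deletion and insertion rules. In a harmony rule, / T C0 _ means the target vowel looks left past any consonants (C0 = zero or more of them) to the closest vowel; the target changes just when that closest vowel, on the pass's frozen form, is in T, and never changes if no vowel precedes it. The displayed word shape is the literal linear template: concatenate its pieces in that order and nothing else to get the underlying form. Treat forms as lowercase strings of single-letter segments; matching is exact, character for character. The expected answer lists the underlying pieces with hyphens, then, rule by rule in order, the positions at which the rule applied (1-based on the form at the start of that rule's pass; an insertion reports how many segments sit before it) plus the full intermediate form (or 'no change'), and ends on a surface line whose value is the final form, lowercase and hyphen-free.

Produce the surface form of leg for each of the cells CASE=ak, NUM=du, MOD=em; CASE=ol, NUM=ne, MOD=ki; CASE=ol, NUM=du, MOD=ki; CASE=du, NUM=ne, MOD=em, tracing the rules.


cell CASE=ak, NUM=du, MOD=em:
underlying: eg-leg-m-b
1. e -> o, i -> u / B C0 _: no change
2. b -> p, d -> t, v -> f, z -> s / _ #: fires at position(s) 7: eglegmp
surface: eglegmp

cell CASE=ol, NUM=ne, MOD=ki:
underlying: tu-leg-ze-f
1. e -> o, i -> u / B C0 _: fires at position(s) 4: tulogzef
2. b -> p, d -> t, v -> f, z -> s / _ #: no change
surface: tulogzef

cell CASE=ol, NUM=du, MOD=ki:
underlying: tu-leg-ze-b
1. e -> o, i -> u / B C0 _: fires at position(s) 4: tulogzeb
2. b -> p, d -> t, v -> f, z -> s / _ #: fires at position(s) 8: tulogzep
surface: tulogzep

cell CASE=du, NUM=ne, MOD=em:
underlying: no-leg-m-f
1. e -> o, i -> u / B C0 _: fires at position(s) 4: nologmf
2. b -> p, d -> t, v -> f, z -> s / _ #: no change
surface: nologmf


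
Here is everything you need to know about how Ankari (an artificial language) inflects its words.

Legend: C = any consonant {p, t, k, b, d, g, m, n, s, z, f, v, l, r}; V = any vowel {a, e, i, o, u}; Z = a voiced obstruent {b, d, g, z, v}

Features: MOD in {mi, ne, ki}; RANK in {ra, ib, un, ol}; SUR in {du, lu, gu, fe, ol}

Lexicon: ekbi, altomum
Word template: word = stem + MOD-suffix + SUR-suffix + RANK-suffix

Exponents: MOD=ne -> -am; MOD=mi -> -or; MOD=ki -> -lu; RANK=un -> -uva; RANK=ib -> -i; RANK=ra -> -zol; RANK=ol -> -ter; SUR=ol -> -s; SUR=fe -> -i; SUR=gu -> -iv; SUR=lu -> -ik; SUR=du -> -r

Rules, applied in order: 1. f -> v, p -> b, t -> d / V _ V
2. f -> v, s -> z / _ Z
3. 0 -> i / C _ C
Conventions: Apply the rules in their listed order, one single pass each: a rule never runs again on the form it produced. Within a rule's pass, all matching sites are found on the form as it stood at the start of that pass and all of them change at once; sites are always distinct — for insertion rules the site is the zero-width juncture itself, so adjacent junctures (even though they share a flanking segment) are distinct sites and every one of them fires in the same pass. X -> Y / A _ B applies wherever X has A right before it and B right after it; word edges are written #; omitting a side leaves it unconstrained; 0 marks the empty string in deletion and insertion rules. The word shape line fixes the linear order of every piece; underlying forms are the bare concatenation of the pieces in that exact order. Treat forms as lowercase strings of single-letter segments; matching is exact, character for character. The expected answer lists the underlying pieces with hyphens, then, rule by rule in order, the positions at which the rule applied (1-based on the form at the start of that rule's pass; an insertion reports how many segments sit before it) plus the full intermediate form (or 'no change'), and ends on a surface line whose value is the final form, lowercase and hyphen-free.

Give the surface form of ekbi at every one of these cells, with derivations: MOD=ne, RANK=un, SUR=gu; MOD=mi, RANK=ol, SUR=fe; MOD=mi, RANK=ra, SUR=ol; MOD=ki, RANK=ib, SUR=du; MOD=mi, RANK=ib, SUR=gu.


cell MOD=ne, RANK=un, SUR=gu:
underlying: ekbi-am-iv-uva
1. f -> v, p -> b, t -> d / V _ V: no change
2. f -> v, s -> z / _ Z: no change
3. 0 -> i / C _ C: inserts after position(s) 2: ekibiamivuva
surface: ekibiamivuva

cell MOD=mi, RANK=ol, SUR=fe:
underlying: ekbi-or-i-ter
1. f -> v, p -> b, t -> d / V _ V: fires at position(s) 8: ekbiorider
2. f -> v, s -> z / _ Z: no change
3. 0 -> i / C _ C: inserts after position(s) 2: ekibiorider
surface: ekibiorider

cell MOD=mi, RANK=ra, SUR=ol:
underlying: ekbi-or-s-zol
1. f -> v, p -> b, t -> d / V _ V: no change
2. f -> v, s -> z / _ Z: fires at position(s) 7: ekbiorzzol
3. 0 -> i / C _ C: inserts after position(s) 2, 6, 7: ekibiorizizol
surface: ekibiorizizol

cell MOD=ki, RANK=ib, SUR=du:
underlying: ekbi-lu-r-i
1. f -> v, p -> b, t -> d / V _ V: no change
2. f -> v, s -> z / _ Z: no change
3. 0 -> i / C _ C: inserts after position(s) 2: ekibiluri
surface: ekibiluri

cell MOD=mi, RANK=ib, SUR=gu:
underlying: ekbi-or-iv-i
1. f -> v, p -> b, t -> d / V _ V: no change
2. f -> v, s -> z / _ Z: no change
3. 0 -> i / C _ C: inserts after position(s) 2: ekibiorivi
surface: ekibiorivi
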